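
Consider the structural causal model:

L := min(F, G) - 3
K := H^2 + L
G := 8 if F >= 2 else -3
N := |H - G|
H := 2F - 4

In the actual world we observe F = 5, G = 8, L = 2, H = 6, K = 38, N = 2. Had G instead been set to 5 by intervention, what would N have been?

Under do(G=5), the mechanism G := 8 if F >= 2 else -3 is discarded; G is fixed at 5.
H = 2F - 4  [with F=5]  = 6
N = |H - G|  [with H=6, G=5]  = 1

1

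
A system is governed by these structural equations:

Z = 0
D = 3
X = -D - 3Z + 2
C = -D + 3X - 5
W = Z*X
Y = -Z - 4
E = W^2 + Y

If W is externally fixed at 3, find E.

5

Under do(W=3), the mechanism W = Z*X is discarded; W is fixed at 3.
Y = -Z - 4  [with Z=0]  = -4
E = W^2 + Y  [with W=3, Y=-4]  = 5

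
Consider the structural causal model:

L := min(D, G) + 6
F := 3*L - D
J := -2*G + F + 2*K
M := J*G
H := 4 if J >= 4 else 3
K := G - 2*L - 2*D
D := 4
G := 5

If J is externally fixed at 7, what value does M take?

Intervening sets J = 7 and removes its equation (J := -2*G + F + 2*K).
M = J*G  [with J=7, G=5]  = 35

35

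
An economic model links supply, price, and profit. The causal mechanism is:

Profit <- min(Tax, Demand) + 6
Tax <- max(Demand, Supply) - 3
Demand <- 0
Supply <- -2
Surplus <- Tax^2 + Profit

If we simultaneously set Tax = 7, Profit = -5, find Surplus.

44

Setting Tax = 7, Profit = -5 by intervention discards those variables' equations.
Surplus = Tax^2 + Profit  [with Tax=7, Profit=-5]  = 44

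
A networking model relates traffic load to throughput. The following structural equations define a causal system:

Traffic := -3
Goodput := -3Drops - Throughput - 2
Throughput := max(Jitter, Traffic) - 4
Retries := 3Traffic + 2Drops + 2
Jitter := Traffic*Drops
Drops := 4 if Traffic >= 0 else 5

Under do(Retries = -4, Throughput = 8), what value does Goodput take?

Setting Retries = -4, Throughput = 8 by intervention discards those variables' equations.
Drops = 4 if Traffic >= 0 else 5  [with Traffic=-3]  = 5
Goodput = -3Drops - Throughput - 2  [with Drops=5, Throughput=8]  = -25

-25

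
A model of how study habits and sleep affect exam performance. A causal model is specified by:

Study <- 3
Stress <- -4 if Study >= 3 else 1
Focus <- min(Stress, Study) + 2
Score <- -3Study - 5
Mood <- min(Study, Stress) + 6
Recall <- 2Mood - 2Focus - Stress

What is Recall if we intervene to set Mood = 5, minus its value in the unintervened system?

6

The intervention breaks the incoming arrows to Mood: Mood <- min(Study, Stress) + 6 no longer applies, and Mood = 5.
Stress = -4 if Study >= 3 else 1  [with Study=3]  = -4
Focus = min(Stress, Study) + 2  [with Stress=-4, Study=3]  = -2
Recall = 2Mood - 2Focus - Stress  [with Mood=5, Focus=-2, Stress=-4]  = 18
Without intervention: Stress = -4 if Study >= 3 else 1  [with Study=3]  = -4; Focus = min(Stress, Study) + 2  [with Stress=-4, Study=3]  = -2; Mood = min(Study, Stress) + 6  [with Study=3, Stress=-4]  = 2; Recall = 2Mood - 2Focus - Stress  [with Mood=2, Focus=-2, Stress=-4]  = 12.
Change = 18 − 12 = 6.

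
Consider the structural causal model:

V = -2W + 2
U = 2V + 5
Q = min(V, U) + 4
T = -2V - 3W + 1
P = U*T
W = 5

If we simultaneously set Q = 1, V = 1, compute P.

-112

The joint intervention fixes Q = 1, V = 1, removing each variable's own equation.
U = 2V + 5  [with V=1]  = 7
T = -2V - 3W + 1  [with V=1, W=5]  = -16
P = U*T  [with U=7, T=-16]  = -112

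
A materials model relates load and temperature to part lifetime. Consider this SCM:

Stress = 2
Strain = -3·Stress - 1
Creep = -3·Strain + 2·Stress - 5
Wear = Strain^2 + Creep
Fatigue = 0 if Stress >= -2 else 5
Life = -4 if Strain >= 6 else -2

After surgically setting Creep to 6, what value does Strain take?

-7

Under do(Creep=6), the mechanism Creep = -3·Strain + 2·Stress - 5 is discarded; Creep is fixed at 6.
Since Strain is not a descendant of the intervened variable, it is unaffected.
Strain = -3·Stress - 1  [with Stress=2]  = -7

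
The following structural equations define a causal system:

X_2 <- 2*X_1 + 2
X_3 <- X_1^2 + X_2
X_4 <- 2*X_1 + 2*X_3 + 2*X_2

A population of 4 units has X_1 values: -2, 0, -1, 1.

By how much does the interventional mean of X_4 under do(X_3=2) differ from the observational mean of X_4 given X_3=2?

Under do(X_3=2), X_3's equation is replaced by X_3=2 for every unit. Per-unit X_4: -4, 8, 2, 14. Mean = 5.
Conditioning on X_3=2 selects the 2 unit(s) with X_1 ∈ {-2, 0}. Their X_4 values: -4, 8. Mean = 2.
Difference = 5 − 2 = 3.

3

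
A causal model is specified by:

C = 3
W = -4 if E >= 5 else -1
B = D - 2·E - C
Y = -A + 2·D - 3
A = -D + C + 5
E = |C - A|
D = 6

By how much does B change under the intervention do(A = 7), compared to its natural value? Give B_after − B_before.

-6

The intervention breaks the incoming arrows to A: A = -D + C + 5 no longer applies, and A = 7.
E = |C - A|  [with C=3, A=7]  = 4
B = D - 2·E - C  [with D=6, E=4, C=3]  = -5
Without intervention: A = -D + C + 5  [with D=6, C=3]  = 2; E = |C - A|  [with C=3, A=2]  = 1; B = D - 2·E - C  [with D=6, E=1, C=3]  = 1.
Change = -5 − 1 = -6.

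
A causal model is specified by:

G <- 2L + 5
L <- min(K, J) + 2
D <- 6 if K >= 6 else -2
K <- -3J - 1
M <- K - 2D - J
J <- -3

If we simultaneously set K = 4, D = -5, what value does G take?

3

Setting K = 4, D = -5 by intervention discards those variables' equations.
L = min(K, J) + 2  [with K=4, J=-3]  = -1
G = 2L + 5  [with L=-1]  = 3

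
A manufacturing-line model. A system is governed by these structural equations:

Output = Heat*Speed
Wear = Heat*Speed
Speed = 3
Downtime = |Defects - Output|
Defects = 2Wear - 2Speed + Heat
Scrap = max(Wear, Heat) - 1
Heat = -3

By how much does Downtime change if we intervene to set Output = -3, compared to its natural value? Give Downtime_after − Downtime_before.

Intervening sets Output = -3 and removes its equation (Output = Heat*Speed).
Wear = Heat*Speed  [with Heat=-3, Speed=3]  = -9
Defects = 2Wear - 2Speed + Heat  [with Wear=-9, Speed=3, Heat=-3]  = -27
Downtime = |Defects - Output|  [with Defects=-27, Output=-3]  = 24
Without intervention: Wear = Heat*Speed  [with Heat=-3, Speed=3]  = -9; Defects = 2Wear - 2Speed + Heat  [with Wear=-9, Speed=3, Heat=-3]  = -27; Output = Heat*Speed  [with Heat=-3, Speed=3]  = -9; Downtime = |Defects - Output|  [with Defects=-27, Output=-9]  = 18.
Change = 24 − 18 = 6.

6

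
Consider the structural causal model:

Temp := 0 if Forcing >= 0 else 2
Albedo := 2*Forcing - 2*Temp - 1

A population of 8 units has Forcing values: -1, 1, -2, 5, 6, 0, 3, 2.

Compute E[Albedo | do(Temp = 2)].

-1.5

do(Temp=2) breaks Temp's dependence on Forcing. With Temp=2 fixed, Albedo across the units is -7, -3, -9, 5, 7, -5, 1, -1, mean -1.5.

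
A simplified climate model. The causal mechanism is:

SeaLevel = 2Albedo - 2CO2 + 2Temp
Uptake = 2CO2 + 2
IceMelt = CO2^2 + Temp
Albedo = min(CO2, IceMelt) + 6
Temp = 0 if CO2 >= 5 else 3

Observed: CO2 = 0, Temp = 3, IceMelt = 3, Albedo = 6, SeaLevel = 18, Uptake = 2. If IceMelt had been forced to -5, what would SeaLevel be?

do(IceMelt=-5) replaces the equation IceMelt = CO2^2 + Temp with the constant IceMelt = -5.
Temp = 0 if CO2 >= 5 else 3  [with CO2=0]  = 3
Albedo = min(CO2, IceMelt) + 6  [with CO2=0, IceMelt=-5]  = 1
SeaLevel = 2Albedo - 2CO2 + 2Temp  [with Albedo=1, CO2=0, Temp=3]  = 8

8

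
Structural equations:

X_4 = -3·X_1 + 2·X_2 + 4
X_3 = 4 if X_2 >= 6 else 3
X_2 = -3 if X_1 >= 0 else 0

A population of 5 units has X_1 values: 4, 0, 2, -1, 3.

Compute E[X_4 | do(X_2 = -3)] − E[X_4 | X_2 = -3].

Under do(X_2=-3), X_2's equation is replaced by X_2=-3 for every unit. Per-unit X_4: -14, -2, -8, 1, -11. Mean = -6.8.
E[X_4|X_2=-3] averages over only the 4 units with X_2=-3 (X_1 = 4, 0, 2, 3): X_4 = -14, -2, -8, -11, mean -8.75.
Difference = -6.8 − (-8.75) = 1.95.

1.95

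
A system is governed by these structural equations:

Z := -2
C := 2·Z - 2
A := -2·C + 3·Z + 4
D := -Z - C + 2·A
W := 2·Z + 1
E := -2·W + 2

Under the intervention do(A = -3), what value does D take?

2

The intervention breaks the incoming arrows to A: A := -2·C + 3·Z + 4 no longer applies, and A = -3.
C = 2·Z - 2  [with Z=-2]  = -6
D = -Z - C + 2·A  [with Z=-2, C=-6, A=-3]  = 2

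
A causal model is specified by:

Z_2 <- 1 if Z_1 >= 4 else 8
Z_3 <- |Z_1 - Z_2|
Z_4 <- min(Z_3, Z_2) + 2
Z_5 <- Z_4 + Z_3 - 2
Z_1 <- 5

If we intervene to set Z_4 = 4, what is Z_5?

6

Intervening sets Z_4 = 4 and removes its equation (Z_4 <- min(Z_3, Z_2) + 2).
Z_2 = 1 if Z_1 >= 4 else 8  [with Z_1=5]  = 1
Z_3 = |Z_1 - Z_2|  [with Z_1=5, Z_2=1]  = 4
Z_5 = Z_4 + Z_3 - 2  [with Z_4=4, Z_3=4]  = 6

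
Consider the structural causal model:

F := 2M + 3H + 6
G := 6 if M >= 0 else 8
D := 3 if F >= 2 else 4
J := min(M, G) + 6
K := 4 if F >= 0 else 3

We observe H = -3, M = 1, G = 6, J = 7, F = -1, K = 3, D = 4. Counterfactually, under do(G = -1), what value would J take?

5

The intervention breaks the incoming arrows to G: G := 6 if M >= 0 else 8 no longer applies, and G = -1.
J = min(M, G) + 6  [with M=1, G=-1]  = 5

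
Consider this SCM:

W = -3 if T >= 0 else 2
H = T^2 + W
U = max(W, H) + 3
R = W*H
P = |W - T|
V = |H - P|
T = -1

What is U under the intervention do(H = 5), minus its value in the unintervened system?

2

The intervention breaks the incoming arrows to H: H = T^2 + W no longer applies, and H = 5.
W = -3 if T >= 0 else 2  [with T=-1]  = 2
U = max(W, H) + 3  [with W=2, H=5]  = 8
Without intervention: W = -3 if T >= 0 else 2  [with T=-1]  = 2; H = T^2 + W  [with T=-1, W=2]  = 3; U = max(W, H) + 3  [with W=2, H=3]  = 6.
Change = 8 − 6 = 2.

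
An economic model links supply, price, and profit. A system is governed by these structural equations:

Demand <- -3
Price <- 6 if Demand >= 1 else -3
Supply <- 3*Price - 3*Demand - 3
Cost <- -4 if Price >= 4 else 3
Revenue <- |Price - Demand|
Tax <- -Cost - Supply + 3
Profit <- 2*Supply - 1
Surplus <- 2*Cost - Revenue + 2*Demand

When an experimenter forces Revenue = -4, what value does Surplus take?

do(Revenue=-4) replaces the equation Revenue <- |Price - Demand| with the constant Revenue = -4.
Price = 6 if Demand >= 1 else -3  [with Demand=-3]  = -3
Cost = -4 if Price >= 4 else 3  [with Price=-3]  = 3
Surplus = 2*Cost - Revenue + 2*Demand  [with Cost=3, Revenue=-4, Demand=-3]  = 4

4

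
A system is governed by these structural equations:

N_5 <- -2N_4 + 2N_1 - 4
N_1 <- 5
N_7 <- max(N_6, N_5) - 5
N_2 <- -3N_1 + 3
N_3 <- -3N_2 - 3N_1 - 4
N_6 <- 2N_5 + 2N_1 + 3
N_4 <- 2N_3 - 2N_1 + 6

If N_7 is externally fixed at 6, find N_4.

Under do(N_7=6), the mechanism N_7 <- max(N_6, N_5) - 5 is discarded; N_7 is fixed at 6.
Since N_4 is not a descendant of the intervened variable, it is unaffected.
N_2 = -3N_1 + 3  [with N_1=5]  = -12
N_3 = -3N_2 - 3N_1 - 4  [with N_2=-12, N_1=5]  = 17
N_4 = 2N_3 - 2N_1 + 6  [with N_3=17, N_1=5]  = 30

30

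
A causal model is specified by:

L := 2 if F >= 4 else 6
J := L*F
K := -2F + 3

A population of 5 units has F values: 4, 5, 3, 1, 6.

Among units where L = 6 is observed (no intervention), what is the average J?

12

Observing L=6 restricts to units where L's equation naturally yields 6: F ∈ {3, 1}. In that subpopulation J = 18, 6, mean 12.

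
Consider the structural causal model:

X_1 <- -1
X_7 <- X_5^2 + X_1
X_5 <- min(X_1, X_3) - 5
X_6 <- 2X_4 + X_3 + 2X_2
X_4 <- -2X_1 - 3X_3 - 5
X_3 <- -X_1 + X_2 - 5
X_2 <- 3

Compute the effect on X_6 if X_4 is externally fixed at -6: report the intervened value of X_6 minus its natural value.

-12

Under do(X_4=-6), the mechanism X_4 <- -2X_1 - 3X_3 - 5 is discarded; X_4 is fixed at -6.
X_3 = -X_1 + X_2 - 5  [with X_1=-1, X_2=3]  = -1
X_6 = 2X_4 + X_3 + 2X_2  [with X_4=-6, X_3=-1, X_2=3]  = -7
Without intervention: X_3 = -X_1 + X_2 - 5  [with X_1=-1, X_2=3]  = -1; X_4 = -2X_1 - 3X_3 - 5  [with X_1=-1, X_3=-1]  = 0; X_6 = 2X_4 + X_3 + 2X_2  [with X_4=0, X_3=-1, X_2=3]  = 5.
Change = -7 − 5 = -12.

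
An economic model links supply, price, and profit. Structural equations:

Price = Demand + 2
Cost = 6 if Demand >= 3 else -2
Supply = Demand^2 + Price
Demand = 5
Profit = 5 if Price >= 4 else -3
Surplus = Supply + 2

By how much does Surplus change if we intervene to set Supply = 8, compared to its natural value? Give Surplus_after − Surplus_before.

The intervention breaks the incoming arrows to Supply: Supply = Demand^2 + Price no longer applies, and Supply = 8.
Surplus = Supply + 2  [with Supply=8]  = 10
Without intervention: Price = Demand + 2  [with Demand=5]  = 7; Supply = Demand^2 + Price  [with Demand=5, Price=7]  = 32; Surplus = Supply + 2  [with Supply=32]  = 34.
Change = 10 − 34 = -24.

-24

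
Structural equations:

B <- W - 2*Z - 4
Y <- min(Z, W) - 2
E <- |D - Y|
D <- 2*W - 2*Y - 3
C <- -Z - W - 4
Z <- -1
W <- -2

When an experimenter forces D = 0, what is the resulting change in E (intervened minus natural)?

The intervention breaks the incoming arrows to D: D <- 2*W - 2*Y - 3 no longer applies, and D = 0.
Y = min(Z, W) - 2  [with Z=-1, W=-2]  = -4
E = |D - Y|  [with D=0, Y=-4]  = 4
Without intervention: Y = min(Z, W) - 2  [with Z=-1, W=-2]  = -4; D = 2*W - 2*Y - 3  [with W=-2, Y=-4]  = 1; E = |D - Y|  [with D=1, Y=-4]  = 5.
Change = 4 − 5 = -1.

-1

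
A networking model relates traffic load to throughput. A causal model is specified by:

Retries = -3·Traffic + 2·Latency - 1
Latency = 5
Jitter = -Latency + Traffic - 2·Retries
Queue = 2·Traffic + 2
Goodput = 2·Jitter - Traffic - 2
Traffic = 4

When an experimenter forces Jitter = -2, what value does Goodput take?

-10

The intervention breaks the incoming arrows to Jitter: Jitter = -Latency + Traffic - 2·Retries no longer applies, and Jitter = -2.
Goodput = 2·Jitter - Traffic - 2  [with Jitter=-2, Traffic=4]  = -10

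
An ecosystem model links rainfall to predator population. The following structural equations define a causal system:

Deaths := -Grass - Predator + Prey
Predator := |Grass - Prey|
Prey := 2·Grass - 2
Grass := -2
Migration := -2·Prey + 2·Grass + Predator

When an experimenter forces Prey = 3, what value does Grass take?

Under do(Prey=3), the mechanism Prey := 2·Grass - 2 is discarded; Prey is fixed at 3.
Grass is not downstream of the intervention, so its value is determined by the original equations.

-2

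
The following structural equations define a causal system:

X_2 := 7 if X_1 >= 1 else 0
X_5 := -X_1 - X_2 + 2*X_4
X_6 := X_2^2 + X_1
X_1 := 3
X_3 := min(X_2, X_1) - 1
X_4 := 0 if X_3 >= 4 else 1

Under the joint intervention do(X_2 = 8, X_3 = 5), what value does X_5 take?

-11

Under do(X_2 = 8, X_3 = 5), each intervened variable's structural equation is replaced by its fixed value.
X_4 = 0 if X_3 >= 4 else 1  [with X_3=5]  = 0
X_5 = -X_1 - X_2 + 2*X_4  [with X_1=3, X_2=8, X_4=0]  = -11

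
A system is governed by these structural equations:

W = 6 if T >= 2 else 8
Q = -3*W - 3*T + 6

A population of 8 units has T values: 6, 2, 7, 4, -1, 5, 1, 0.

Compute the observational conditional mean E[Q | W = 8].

E[Q|W=8] averages over only the 3 units with W=8 (T = -1, 1, 0): Q = -15, -21, -18, mean -18.

-18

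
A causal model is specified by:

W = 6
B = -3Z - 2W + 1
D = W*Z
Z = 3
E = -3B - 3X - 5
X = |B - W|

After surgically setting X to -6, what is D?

18

do(X=-6) replaces the equation X = |B - W| with the constant X = -6.
D is not downstream of the intervention, so its value is determined by the original equations.
D = W*Z  [with W=6, Z=3]  = 18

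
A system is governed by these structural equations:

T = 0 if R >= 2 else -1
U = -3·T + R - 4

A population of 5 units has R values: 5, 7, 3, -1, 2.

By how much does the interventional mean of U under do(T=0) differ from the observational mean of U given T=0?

do(T=0) breaks T's dependence on R. With T=0 fixed, U across the units is 1, 3, -1, -5, -2, mean -0.8.
Observing T=0 restricts to units where T's equation naturally yields 0: R ∈ {5, 7, 3, 2}. In that subpopulation U = 1, 3, -1, -2, mean 0.25.
Difference = -0.8 − 0.25 = -1.05.

-1.05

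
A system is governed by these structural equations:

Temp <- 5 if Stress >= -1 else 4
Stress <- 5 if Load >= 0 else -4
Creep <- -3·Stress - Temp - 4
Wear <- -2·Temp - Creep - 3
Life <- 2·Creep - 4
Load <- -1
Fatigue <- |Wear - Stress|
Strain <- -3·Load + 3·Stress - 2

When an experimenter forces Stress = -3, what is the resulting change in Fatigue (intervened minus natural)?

Under do(Stress=-3), the mechanism Stress <- 5 if Load >= 0 else -4 is discarded; Stress is fixed at -3.
Temp = 5 if Stress >= -1 else 4  [with Stress=-3]  = 4
Creep = -3·Stress - Temp - 4  [with Stress=-3, Temp=4]  = 1
Wear = -2·Temp - Creep - 3  [with Temp=4, Creep=1]  = -12
Fatigue = |Wear - Stress|  [with Wear=-12, Stress=-3]  = 9
Without intervention: Stress = 5 if Load >= 0 else -4  [with Load=-1]  = -4; Temp = 5 if Stress >= -1 else 4  [with Stress=-4]  = 4; Creep = -3·Stress - Temp - 4  [with Stress=-4, Temp=4]  = 4; Wear = -2·Temp - Creep - 3  [with Temp=4, Creep=4]  = -15; Fatigue = |Wear - Stress|  [with Wear=-15, Stress=-4]  = 11.
Change = 9 − 11 = -2.

-2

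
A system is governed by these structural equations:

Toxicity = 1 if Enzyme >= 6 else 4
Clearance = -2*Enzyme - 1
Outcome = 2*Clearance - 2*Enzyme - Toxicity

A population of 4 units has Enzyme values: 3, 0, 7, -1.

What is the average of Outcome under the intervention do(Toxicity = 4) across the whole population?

-19.5

do(Toxicity=4) breaks Toxicity's dependence on Enzyme. With Toxicity=4 fixed, Outcome across the units is -24, -6, -48, 0, mean -19.5.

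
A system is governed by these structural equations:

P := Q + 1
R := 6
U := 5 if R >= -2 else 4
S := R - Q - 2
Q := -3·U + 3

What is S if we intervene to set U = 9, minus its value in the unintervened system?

12

Under do(U=9), the mechanism U := 5 if R >= -2 else 4 is discarded; U is fixed at 9.
Q = -3·U + 3  [with U=9]  = -24
S = R - Q - 2  [with R=6, Q=-24]  = 28
Without intervention: U = 5 if R >= -2 else 4  [with R=6]  = 5; Q = -3·U + 3  [with U=5]  = -12; S = R - Q - 2  [with R=6, Q=-12]  = 16.
Change = 28 − 16 = 12.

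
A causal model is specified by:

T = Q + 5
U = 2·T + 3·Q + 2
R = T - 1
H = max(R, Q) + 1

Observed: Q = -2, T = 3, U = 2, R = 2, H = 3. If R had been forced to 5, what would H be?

Intervening sets R = 5 and removes its equation (R = T - 1).
H = max(R, Q) + 1  [with R=5, Q=-2]  = 6

6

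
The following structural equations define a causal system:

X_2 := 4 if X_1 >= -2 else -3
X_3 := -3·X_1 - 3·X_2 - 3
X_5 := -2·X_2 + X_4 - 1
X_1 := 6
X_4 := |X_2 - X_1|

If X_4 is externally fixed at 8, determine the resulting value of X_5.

-1

Intervening sets X_4 = 8 and removes its equation (X_4 := |X_2 - X_1|).
X_2 = 4 if X_1 >= -2 else -3  [with X_1=6]  = 4
X_5 = -2·X_2 + X_4 - 1  [with X_2=4, X_4=8]  = -1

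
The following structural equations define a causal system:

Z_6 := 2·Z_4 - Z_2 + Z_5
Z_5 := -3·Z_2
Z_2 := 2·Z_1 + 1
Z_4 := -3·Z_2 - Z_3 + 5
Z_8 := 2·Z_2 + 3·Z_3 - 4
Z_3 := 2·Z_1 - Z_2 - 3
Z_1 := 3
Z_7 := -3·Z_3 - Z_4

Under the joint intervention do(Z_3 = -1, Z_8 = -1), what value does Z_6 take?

-58

Under do(Z_3 = -1, Z_8 = -1), each intervened variable's structural equation is replaced by its fixed value.
Z_2 = 2·Z_1 + 1  [with Z_1=3]  = 7
Z_4 = -3·Z_2 - Z_3 + 5  [with Z_2=7, Z_3=-1]  = -15
Z_5 = -3·Z_2  [with Z_2=7]  = -21
Z_6 = 2·Z_4 - Z_2 + Z_5  [with Z_4=-15, Z_2=7, Z_5=-21]  = -58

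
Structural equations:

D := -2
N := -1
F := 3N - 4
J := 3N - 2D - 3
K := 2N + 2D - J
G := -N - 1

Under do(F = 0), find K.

-4

do(F=0) replaces the equation F := 3N - 4 with the constant F = 0.
K is not downstream of the intervention, so its value is determined by the original equations.
J = 3N - 2D - 3  [with N=-1, D=-2]  = -2
K = 2N + 2D - J  [with N=-1, D=-2, J=-2]  = -4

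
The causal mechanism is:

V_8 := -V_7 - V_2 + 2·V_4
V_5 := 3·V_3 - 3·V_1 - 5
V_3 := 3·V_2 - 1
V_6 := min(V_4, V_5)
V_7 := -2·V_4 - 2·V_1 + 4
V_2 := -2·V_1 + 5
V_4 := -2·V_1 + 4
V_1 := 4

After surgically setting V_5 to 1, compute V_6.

The intervention breaks the incoming arrows to V_5: V_5 := 3·V_3 - 3·V_1 - 5 no longer applies, and V_5 = 1.
V_4 = -2·V_1 + 4  [with V_1=4]  = -4
V_6 = min(V_4, V_5)  [with V_4=-4, V_5=1]  = -4

-4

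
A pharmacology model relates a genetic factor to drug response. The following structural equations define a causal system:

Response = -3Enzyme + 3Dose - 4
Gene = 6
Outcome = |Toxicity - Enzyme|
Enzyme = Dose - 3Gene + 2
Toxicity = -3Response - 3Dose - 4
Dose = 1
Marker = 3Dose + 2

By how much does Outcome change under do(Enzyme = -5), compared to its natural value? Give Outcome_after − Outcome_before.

The intervention breaks the incoming arrows to Enzyme: Enzyme = Dose - 3Gene + 2 no longer applies, and Enzyme = -5.
Response = -3Enzyme + 3Dose - 4  [with Enzyme=-5, Dose=1]  = 14
Toxicity = -3Response - 3Dose - 4  [with Response=14, Dose=1]  = -49
Outcome = |Toxicity - Enzyme|  [with Toxicity=-49, Enzyme=-5]  = 44
Without intervention: Enzyme = Dose - 3Gene + 2  [with Dose=1, Gene=6]  = -15; Response = -3Enzyme + 3Dose - 4  [with Enzyme=-15, Dose=1]  = 44; Toxicity = -3Response - 3Dose - 4  [with Response=44, Dose=1]  = -139; Outcome = |Toxicity - Enzyme|  [with Toxicity=-139, Enzyme=-15]  = 124.
Change = 44 − 124 = -80.

-80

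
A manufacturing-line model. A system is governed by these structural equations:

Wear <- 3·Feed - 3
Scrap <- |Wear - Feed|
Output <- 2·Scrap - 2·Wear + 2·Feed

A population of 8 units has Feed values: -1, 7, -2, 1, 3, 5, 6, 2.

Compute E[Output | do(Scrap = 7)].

9.5

do(Scrap=7) breaks Scrap's dependence on Feed. With Scrap=7 fixed, Output across the units is 24, -8, 28, 16, 8, 0, -4, 12, mean 9.5.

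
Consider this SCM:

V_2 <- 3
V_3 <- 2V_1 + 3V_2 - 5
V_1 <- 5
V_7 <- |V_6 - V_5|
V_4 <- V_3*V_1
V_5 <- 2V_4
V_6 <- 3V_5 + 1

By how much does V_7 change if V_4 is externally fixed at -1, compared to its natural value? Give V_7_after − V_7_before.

-278

The intervention breaks the incoming arrows to V_4: V_4 <- V_3*V_1 no longer applies, and V_4 = -1.
V_5 = 2V_4  [with V_4=-1]  = -2
V_6 = 3V_5 + 1  [with V_5=-2]  = -5
V_7 = |V_6 - V_5|  [with V_6=-5, V_5=-2]  = 3
Without intervention: V_3 = 2V_1 + 3V_2 - 5  [with V_1=5, V_2=3]  = 14; V_4 = V_3*V_1  [with V_3=14, V_1=5]  = 70; V_5 = 2V_4  [with V_4=70]  = 140; V_6 = 3V_5 + 1  [with V_5=140]  = 421; V_7 = |V_6 - V_5|  [with V_6=421, V_5=140]  = 281.
Change = 3 − 281 = -278.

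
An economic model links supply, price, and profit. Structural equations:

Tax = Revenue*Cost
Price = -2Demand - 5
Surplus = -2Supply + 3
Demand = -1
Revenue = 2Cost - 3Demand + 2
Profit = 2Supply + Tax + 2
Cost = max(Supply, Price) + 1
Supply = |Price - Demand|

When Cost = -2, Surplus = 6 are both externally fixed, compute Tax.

-2

The joint intervention fixes Cost = -2, Surplus = 6, removing each variable's own equation.
Revenue = 2Cost - 3Demand + 2  [with Cost=-2, Demand=-1]  = 1
Tax = Revenue*Cost  [with Revenue=1, Cost=-2]  = -2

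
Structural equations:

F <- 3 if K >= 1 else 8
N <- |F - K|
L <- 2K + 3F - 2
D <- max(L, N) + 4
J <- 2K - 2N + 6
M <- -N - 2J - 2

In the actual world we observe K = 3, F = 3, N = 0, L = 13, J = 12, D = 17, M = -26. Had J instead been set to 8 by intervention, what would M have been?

Under do(J=8), the mechanism J <- 2K - 2N + 6 is discarded; J is fixed at 8.
F = 3 if K >= 1 else 8  [with K=3]  = 3
N = |F - K|  [with F=3, K=3]  = 0
M = -N - 2J - 2  [with N=0, J=8]  = -18

-18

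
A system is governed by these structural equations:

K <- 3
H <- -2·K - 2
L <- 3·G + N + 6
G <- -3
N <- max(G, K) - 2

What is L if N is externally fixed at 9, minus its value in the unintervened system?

8

Intervening sets N = 9 and removes its equation (N <- max(G, K) - 2).
L = 3·G + N + 6  [with G=-3, N=9]  = 6
Without intervention: N = max(G, K) - 2  [with G=-3, K=3]  = 1; L = 3·G + N + 6  [with G=-3, N=1]  = -2.
Change = 6 − (-2) = 8.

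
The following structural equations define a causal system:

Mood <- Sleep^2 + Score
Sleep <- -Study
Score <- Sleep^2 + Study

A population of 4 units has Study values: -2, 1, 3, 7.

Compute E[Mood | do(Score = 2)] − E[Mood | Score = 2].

13.25

do(Score=2) breaks Score's dependence on Study. With Score=2 fixed, Mood across the units is 6, 3, 11, 51, mean 17.75.
E[Mood|Score=2] averages over only the 2 units with Score=2 (Study = -2, 1): Mood = 6, 3, mean 4.5.
Difference = 17.75 − 4.5 = 13.25.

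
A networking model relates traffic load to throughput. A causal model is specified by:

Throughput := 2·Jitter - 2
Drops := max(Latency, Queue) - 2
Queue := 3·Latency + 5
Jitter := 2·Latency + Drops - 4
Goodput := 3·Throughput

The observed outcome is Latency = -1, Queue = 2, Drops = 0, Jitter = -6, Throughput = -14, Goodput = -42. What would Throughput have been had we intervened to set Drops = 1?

-12

do(Drops=1) replaces the equation Drops := max(Latency, Queue) - 2 with the constant Drops = 1.
Jitter = 2·Latency + Drops - 4  [with Latency=-1, Drops=1]  = -5
Throughput = 2·Jitter - 2  [with Jitter=-5]  = -12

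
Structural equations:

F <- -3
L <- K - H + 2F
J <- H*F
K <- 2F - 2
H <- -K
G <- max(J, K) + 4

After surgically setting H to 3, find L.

do(H=3) replaces the equation H <- -K with the constant H = 3.
K = 2F - 2  [with F=-3]  = -8
L = K - H + 2F  [with K=-8, H=3, F=-3]  = -17

-17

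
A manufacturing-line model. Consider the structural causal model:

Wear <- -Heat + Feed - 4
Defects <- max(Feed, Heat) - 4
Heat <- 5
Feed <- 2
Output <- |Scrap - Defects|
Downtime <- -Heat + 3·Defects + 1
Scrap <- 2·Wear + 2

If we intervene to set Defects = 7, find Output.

19

Under do(Defects=7), the mechanism Defects <- max(Feed, Heat) - 4 is discarded; Defects is fixed at 7.
Wear = -Heat + Feed - 4  [with Heat=5, Feed=2]  = -7
Scrap = 2·Wear + 2  [with Wear=-7]  = -12
Output = |Scrap - Defects|  [with Scrap=-12, Defects=7]  = 19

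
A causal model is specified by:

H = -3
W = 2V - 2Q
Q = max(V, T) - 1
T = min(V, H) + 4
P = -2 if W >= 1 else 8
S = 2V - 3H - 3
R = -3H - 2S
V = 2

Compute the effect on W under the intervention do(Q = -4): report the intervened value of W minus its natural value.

10

Intervening sets Q = -4 and removes its equation (Q = max(V, T) - 1).
W = 2V - 2Q  [with V=2, Q=-4]  = 12
Without intervention: T = min(V, H) + 4  [with V=2, H=-3]  = 1; Q = max(V, T) - 1  [with V=2, T=1]  = 1; W = 2V - 2Q  [with V=2, Q=1]  = 2.
Change = 12 − 2 = 10.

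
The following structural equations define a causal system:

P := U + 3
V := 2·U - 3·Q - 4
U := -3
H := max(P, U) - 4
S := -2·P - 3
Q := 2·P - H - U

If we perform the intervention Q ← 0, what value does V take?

-10

The intervention breaks the incoming arrows to Q: Q := 2·P - H - U no longer applies, and Q = 0.
V = 2·U - 3·Q - 4  [with U=-3, Q=0]  = -10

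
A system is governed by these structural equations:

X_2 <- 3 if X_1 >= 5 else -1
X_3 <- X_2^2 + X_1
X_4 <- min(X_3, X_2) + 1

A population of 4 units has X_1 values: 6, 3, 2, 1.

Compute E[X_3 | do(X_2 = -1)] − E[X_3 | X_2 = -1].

1

Every unit gets X_2=-1 under the intervention. X_3 values become 7, 4, 3, 2; E[X_3|do(X_2=-1)] = 4.
Conditioning on X_2=-1 selects the 3 unit(s) with X_1 ∈ {3, 2, 1}. Their X_3 values: 4, 3, 2. Mean = 3.
Difference = 4 − 3 = 1.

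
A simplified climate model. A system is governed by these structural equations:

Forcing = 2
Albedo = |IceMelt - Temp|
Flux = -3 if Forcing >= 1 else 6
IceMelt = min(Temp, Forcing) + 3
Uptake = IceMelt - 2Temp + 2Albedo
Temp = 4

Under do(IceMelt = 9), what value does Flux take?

do(IceMelt=9) replaces the equation IceMelt = min(Temp, Forcing) + 3 with the constant IceMelt = 9.
Flux is not downstream of the intervention, so its value is determined by the original equations.
Flux = -3 if Forcing >= 1 else 6  [with Forcing=2]  = -3

-3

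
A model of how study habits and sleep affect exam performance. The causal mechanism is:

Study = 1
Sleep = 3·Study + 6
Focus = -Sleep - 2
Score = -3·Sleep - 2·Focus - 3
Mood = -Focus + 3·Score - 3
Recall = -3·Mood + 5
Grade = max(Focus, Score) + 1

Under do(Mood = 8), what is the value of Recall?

-19

The intervention breaks the incoming arrows to Mood: Mood = -Focus + 3·Score - 3 no longer applies, and Mood = 8.
Recall = -3·Mood + 5  [with Mood=8]  = -19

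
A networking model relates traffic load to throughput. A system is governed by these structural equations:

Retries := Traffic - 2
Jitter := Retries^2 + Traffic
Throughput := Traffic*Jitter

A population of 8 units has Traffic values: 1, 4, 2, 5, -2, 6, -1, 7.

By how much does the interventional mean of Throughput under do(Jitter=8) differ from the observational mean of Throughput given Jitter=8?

Every unit gets Jitter=8 under the intervention. Throughput values become 8, 32, 16, 40, -16, 48, -8, 56; E[Throughput|do(Jitter=8)] = 22.
E[Throughput|Jitter=8] averages over only the 2 units with Jitter=8 (Traffic = 4, -1): Throughput = 32, -8, mean 12.
Difference = 22 − 12 = 10.

10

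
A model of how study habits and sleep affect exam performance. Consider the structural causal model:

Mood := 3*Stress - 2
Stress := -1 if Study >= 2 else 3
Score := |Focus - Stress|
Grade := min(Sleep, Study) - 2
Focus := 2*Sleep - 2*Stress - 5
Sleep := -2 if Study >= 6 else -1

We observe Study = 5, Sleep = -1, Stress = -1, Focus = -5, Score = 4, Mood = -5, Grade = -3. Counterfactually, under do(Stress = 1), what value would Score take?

do(Stress=1) replaces the equation Stress := -1 if Study >= 2 else 3 with the constant Stress = 1.
Sleep = -2 if Study >= 6 else -1  [with Study=5]  = -1
Focus = 2*Sleep - 2*Stress - 5  [with Sleep=-1, Stress=1]  = -9
Score = |Focus - Stress|  [with Focus=-9, Stress=1]  = 10

10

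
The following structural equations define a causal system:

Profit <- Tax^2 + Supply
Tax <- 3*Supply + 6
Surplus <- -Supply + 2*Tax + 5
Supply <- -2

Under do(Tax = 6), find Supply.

-2

Under do(Tax=6), the mechanism Tax <- 3*Supply + 6 is discarded; Tax is fixed at 6.
Supply is not downstream of the intervention, so its value is determined by the original equations.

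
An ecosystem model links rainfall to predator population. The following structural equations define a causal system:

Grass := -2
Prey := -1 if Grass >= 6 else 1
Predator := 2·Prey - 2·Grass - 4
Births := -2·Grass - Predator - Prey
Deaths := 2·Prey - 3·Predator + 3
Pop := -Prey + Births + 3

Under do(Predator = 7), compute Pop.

The intervention breaks the incoming arrows to Predator: Predator := 2·Prey - 2·Grass - 4 no longer applies, and Predator = 7.
Prey = -1 if Grass >= 6 else 1  [with Grass=-2]  = 1
Births = -2·Grass - Predator - Prey  [with Grass=-2, Predator=7, Prey=1]  = -4
Pop = -Prey + Births + 3  [with Prey=1, Births=-4]  = -2

-2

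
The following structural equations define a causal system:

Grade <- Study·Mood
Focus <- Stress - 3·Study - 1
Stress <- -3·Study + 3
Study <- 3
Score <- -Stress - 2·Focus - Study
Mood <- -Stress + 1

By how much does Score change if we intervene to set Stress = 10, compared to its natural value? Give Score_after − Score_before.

Under do(Stress=10), the mechanism Stress <- -3·Study + 3 is discarded; Stress is fixed at 10.
Focus = Stress - 3·Study - 1  [with Stress=10, Study=3]  = 0
Score = -Stress - 2·Focus - Study  [with Stress=10, Focus=0, Study=3]  = -13
Without intervention: Stress = -3·Study + 3  [with Study=3]  = -6; Focus = Stress - 3·Study - 1  [with Stress=-6, Study=3]  = -16; Score = -Stress - 2·Focus - Study  [with Stress=-6, Focus=-16, Study=3]  = 35.
Change = -13 − 35 = -48.

-48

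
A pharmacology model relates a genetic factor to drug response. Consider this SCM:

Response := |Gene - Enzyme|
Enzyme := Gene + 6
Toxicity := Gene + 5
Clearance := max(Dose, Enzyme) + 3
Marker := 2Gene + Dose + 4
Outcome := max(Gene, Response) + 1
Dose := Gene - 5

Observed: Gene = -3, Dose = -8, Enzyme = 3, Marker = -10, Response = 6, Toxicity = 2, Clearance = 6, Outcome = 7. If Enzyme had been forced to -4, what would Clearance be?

-1

The intervention breaks the incoming arrows to Enzyme: Enzyme := Gene + 6 no longer applies, and Enzyme = -4.
Dose = Gene - 5  [with Gene=-3]  = -8
Clearance = max(Dose, Enzyme) + 3  [with Dose=-8, Enzyme=-4]  = -1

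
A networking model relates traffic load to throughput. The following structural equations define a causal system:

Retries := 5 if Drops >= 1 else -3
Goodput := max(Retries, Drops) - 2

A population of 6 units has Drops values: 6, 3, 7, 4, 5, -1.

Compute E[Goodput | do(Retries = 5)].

The intervention sets Retries=5 in all 6 units regardless of Drops. Recomputing Goodput per unit gives 4, 3, 5, 3, 3, 3; average 3.5.

3.5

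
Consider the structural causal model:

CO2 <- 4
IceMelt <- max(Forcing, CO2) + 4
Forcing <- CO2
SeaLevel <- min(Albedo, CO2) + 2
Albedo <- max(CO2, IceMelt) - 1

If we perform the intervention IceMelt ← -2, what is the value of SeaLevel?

5

do(IceMelt=-2) replaces the equation IceMelt <- max(Forcing, CO2) + 4 with the constant IceMelt = -2.
Albedo = max(CO2, IceMelt) - 1  [with CO2=4, IceMelt=-2]  = 3
SeaLevel = min(Albedo, CO2) + 2  [with Albedo=3, CO2=4]  = 5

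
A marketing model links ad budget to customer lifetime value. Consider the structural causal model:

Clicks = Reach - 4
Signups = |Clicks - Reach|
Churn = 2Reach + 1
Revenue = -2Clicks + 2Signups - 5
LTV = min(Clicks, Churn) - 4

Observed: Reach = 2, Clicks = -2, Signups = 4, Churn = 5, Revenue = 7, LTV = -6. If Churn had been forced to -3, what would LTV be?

-7

Under do(Churn=-3), the mechanism Churn = 2Reach + 1 is discarded; Churn is fixed at -3.
Clicks = Reach - 4  [with Reach=2]  = -2
LTV = min(Clicks, Churn) - 4  [with Clicks=-2, Churn=-3]  = -7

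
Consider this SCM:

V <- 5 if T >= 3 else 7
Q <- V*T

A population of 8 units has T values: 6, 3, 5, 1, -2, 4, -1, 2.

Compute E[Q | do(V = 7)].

15.75

Every unit gets V=7 under the intervention. Q values become 42, 21, 35, 7, -14, 28, -7, 14; E[Q|do(V=7)] = 15.75.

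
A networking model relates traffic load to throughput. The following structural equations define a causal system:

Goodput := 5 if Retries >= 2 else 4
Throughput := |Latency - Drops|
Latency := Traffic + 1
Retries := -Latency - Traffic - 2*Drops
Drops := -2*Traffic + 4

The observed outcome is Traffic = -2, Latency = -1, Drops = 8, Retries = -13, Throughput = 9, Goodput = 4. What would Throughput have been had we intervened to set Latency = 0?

do(Latency=0) replaces the equation Latency := Traffic + 1 with the constant Latency = 0.
Drops = -2*Traffic + 4  [with Traffic=-2]  = 8
Throughput = |Latency - Drops|  [with Latency=0, Drops=8]  = 8

8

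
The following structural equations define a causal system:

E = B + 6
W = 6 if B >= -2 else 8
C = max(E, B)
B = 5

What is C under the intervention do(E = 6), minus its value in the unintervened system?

-5

The intervention breaks the incoming arrows to E: E = B + 6 no longer applies, and E = 6.
C = max(E, B)  [with E=6, B=5]  = 6
Without intervention: E = B + 6  [with B=5]  = 11; C = max(E, B)  [with E=11, B=5]  = 11.
Change = 6 − 11 = -5.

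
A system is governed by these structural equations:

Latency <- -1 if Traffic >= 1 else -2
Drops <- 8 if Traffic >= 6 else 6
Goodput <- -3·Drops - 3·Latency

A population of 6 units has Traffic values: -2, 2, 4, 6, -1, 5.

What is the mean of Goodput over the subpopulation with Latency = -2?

-12

Conditioning on Latency=-2 selects the 2 unit(s) with Traffic ∈ {-2, -1}. Their Goodput values: -12, -12. Mean = -12.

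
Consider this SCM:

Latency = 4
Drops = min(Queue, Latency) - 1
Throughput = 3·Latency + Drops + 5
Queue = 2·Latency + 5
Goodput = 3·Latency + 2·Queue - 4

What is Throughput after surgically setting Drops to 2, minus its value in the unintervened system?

-1

The intervention breaks the incoming arrows to Drops: Drops = min(Queue, Latency) - 1 no longer applies, and Drops = 2.
Throughput = 3·Latency + Drops + 5  [with Latency=4, Drops=2]  = 19
Without intervention: Queue = 2·Latency + 5  [with Latency=4]  = 13; Drops = min(Queue, Latency) - 1  [with Queue=13, Latency=4]  = 3; Throughput = 3·Latency + Drops + 5  [with Latency=4, Drops=3]  = 20.
Change = 19 − 20 = -1.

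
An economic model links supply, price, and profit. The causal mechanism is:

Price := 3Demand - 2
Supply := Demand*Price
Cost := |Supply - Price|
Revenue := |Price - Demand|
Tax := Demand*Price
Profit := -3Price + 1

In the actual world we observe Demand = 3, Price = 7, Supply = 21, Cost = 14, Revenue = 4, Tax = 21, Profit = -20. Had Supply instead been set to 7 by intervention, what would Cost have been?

0

The intervention breaks the incoming arrows to Supply: Supply := Demand*Price no longer applies, and Supply = 7.
Price = 3Demand - 2  [with Demand=3]  = 7
Cost = |Supply - Price|  [with Supply=7, Price=7]  = 0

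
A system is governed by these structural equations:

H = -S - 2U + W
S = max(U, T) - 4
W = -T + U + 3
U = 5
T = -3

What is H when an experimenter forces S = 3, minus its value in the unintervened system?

-2

do(S=3) replaces the equation S = max(U, T) - 4 with the constant S = 3.
W = -T + U + 3  [with T=-3, U=5]  = 11
H = -S - 2U + W  [with S=3, U=5, W=11]  = -2
Without intervention: S = max(U, T) - 4  [with U=5, T=-3]  = 1; W = -T + U + 3  [with T=-3, U=5]  = 11; H = -S - 2U + W  [with S=1, U=5, W=11]  = 0.
Change = -2 − 0 = -2.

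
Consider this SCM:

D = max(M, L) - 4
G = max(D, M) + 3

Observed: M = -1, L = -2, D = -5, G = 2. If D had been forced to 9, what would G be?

12

The intervention breaks the incoming arrows to D: D = max(M, L) - 4 no longer applies, and D = 9.
G = max(D, M) + 3  [with D=9, M=-1]  = 12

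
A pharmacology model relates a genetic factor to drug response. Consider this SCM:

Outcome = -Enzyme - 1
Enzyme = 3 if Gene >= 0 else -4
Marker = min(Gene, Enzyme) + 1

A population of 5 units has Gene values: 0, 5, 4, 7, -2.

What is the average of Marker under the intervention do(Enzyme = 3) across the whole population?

do(Enzyme=3) breaks Enzyme's dependence on Gene. With Enzyme=3 fixed, Marker across the units is 1, 4, 4, 4, -1, mean 2.4.

2.4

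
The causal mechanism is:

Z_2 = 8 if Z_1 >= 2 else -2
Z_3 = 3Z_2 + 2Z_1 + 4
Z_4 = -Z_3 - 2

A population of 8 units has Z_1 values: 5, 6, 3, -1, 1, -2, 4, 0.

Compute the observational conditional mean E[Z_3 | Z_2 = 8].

E[Z_3|Z_2=8] averages over only the 4 units with Z_2=8 (Z_1 = 5, 6, 3, 4): Z_3 = 38, 40, 34, 36, mean 37.

37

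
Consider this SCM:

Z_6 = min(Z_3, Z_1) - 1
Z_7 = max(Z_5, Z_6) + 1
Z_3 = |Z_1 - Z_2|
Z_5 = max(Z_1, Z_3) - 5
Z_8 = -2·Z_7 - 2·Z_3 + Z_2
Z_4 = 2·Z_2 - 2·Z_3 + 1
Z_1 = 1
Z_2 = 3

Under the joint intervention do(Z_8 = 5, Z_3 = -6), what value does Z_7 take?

Under do(Z_8 = 5, Z_3 = -6), each intervened variable's structural equation is replaced by its fixed value.
Z_5 = max(Z_1, Z_3) - 5  [with Z_1=1, Z_3=-6]  = -4
Z_6 = min(Z_3, Z_1) - 1  [with Z_3=-6, Z_1=1]  = -7
Z_7 = max(Z_5, Z_6) + 1  [with Z_5=-4, Z_6=-7]  = -3

-3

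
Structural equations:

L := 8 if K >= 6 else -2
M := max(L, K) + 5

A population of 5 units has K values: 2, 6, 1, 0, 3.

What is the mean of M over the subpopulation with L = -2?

Conditioning on L=-2 selects the 4 unit(s) with K ∈ {2, 1, 0, 3}. Their M values: 7, 6, 5, 8. Mean = 6.5.

6.5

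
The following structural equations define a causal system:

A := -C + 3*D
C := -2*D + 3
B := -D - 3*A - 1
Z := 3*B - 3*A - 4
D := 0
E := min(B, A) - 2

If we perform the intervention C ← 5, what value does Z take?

Under do(C=5), the mechanism C := -2*D + 3 is discarded; C is fixed at 5.
A = -C + 3*D  [with C=5, D=0]  = -5
B = -D - 3*A - 1  [with D=0, A=-5]  = 14
Z = 3*B - 3*A - 4  [with B=14, A=-5]  = 53

53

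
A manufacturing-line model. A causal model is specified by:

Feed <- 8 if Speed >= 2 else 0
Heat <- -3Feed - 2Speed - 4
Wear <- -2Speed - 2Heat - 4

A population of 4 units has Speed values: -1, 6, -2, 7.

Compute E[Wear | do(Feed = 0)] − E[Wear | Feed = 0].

8

The intervention sets Feed=0 in all 4 units regardless of Speed. Recomputing Wear per unit gives 2, 16, 0, 18; average 9.
E[Wear|Feed=0] averages over only the 2 units with Feed=0 (Speed = -1, -2): Wear = 2, 0, mean 1.
Difference = 9 − 1 = 8.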